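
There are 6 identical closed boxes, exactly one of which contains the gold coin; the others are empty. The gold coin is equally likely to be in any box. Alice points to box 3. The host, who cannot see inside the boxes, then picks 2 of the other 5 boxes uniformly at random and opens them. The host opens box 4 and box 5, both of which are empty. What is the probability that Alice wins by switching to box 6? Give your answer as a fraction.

Because the host chose which boxes to open without knowing where the gold coin is, the choice is independent of the prize location. Learning that none of the 2 opened boxes holds the gold coin simply rules out those 2 locations and leaves the remaining 4 boxes still equally likely by symmetry.
So P(the gold coin in box 6) = 1/4.

1/4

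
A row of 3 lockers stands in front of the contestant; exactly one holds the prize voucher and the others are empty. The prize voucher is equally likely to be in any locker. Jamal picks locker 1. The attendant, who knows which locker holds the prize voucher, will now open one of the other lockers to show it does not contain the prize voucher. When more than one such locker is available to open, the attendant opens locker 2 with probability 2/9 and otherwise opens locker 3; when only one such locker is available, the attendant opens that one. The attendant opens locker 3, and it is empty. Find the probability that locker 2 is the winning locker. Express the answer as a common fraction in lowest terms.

9/16

Condition on the true location of the prize voucher.
If it is in locker 1 (prior 1/3): locker 2 is available but not opened, probability 7/9; weight (1/3)·(7/9) = 7/27.
If it is in locker 2 (prior 1/3): only locker 3 is available, probability 1; weight (1/3)·1 = 1/3.
If it is in locker 3 (prior 1/3): the attendant opened locker 3, so this case is ruled out; weight (1/3)·0 = 0.
The weights sum to 16/27.
So P(the prize voucher in locker 2 | the attendant opened locker 3) = (1/3) / (16/27) = 9/16.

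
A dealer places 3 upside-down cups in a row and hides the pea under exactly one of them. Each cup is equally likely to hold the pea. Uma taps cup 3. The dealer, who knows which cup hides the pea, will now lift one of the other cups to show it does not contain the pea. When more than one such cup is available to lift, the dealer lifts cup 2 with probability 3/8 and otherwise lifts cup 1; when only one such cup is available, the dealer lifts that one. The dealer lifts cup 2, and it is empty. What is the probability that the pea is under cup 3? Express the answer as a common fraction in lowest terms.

3/11

Consider each possible location of the pea in turn.
If it is under cup 1 (prior 1/3): only cup 2 is available, probability 1; weight (1/3)·1 = 1/3.
If it is under cup 2 (prior 1/3): the dealer opened cup 2, so this case is ruled out; weight (1/3)·0 = 0.
If it is under cup 3 (prior 1/3): cup 2 is available, opened with probability 3/8; weight (1/3)·(3/8) = 1/8.
The weights sum to 11/24.
So P(the pea under cup 3 | the dealer opened cup 2) = (1/8) / (11/24) = 3/11.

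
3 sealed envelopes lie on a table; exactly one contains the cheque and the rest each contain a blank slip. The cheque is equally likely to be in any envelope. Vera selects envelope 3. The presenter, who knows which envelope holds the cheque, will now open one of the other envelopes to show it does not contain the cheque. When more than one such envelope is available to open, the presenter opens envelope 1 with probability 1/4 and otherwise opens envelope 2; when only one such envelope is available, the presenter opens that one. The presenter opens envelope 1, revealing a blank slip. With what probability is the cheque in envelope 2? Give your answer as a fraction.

4/5

Consider each possible location of the cheque in turn.
If it is in envelope 1 (prior 1/3): the presenter opened envelope 1, so this case is ruled out; weight (1/3)·0 = 0.
If it is in envelope 2 (prior 1/3): only envelope 1 is available, probability 1; weight (1/3)·1 = 1/3.
If it is in envelope 3 (prior 1/3): envelope 1 is available, opened with probability 1/4; weight (1/3)·(1/4) = 1/12.
The weights sum to 5/12.
So P(the cheque in envelope 2 | the presenter opened envelope 1) = (1/3) / (5/12) = 4/5.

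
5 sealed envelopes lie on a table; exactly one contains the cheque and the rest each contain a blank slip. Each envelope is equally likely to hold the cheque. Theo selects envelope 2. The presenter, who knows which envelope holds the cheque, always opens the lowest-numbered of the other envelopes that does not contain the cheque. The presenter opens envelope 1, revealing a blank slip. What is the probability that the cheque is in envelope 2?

Condition on the true location of the cheque.
If it is in envelope 1 (prior 1/5): the presenter opened envelope 1, so this case is ruled out; weight (1/5)·0 = 0.
If it is in any of envelopes 2, 3, 4, and 5 (prior 1/5 each): envelope 1 is the lowest-numbered option available, probability 1; weight (1/5)·1 = 1/5 each.
The weights sum to 4/5.
So P(the cheque in envelope 2 | the presenter opened envelope 1) = (1/5) / (4/5) = 1/4.

1/4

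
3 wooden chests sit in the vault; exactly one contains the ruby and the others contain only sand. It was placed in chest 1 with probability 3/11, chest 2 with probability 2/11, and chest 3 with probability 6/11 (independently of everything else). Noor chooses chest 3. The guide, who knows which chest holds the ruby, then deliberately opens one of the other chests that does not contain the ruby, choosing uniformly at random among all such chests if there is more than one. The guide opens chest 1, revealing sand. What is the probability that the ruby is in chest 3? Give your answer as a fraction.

Consider each possible location of the ruby in turn.
If it is in chest 1 (prior 3/11): the guide opened chest 1, so this case is ruled out; weight (3/11)·0 = 0.
If it is in chest 2 (prior 2/11): the guide has no choice, probability 1; weight (2/11)·1 = 2/11.
If it is in chest 3 (prior 6/11): the guide has 2 equally likely choices, so probability 1/2; weight (6/11)·(1/2) = 3/11.
The weights sum to 5/11.
So P(the ruby in chest 3 | the guide opened chest 1) = (3/11) / (5/11) = 3/5.

3/5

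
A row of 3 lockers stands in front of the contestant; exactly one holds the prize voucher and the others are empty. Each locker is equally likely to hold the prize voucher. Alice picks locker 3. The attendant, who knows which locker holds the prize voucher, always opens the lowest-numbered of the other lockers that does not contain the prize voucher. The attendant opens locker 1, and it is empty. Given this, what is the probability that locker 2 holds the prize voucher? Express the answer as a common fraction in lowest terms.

1/2

Condition on the true location of the prize voucher.
If it is in locker 1 (prior 1/3): the attendant opened locker 1, so this case is ruled out; weight (1/3)·0 = 0.
If it is in either of lockers 2 and 3 (prior 1/3 each): locker 1 is the lowest-numbered option available, probability 1; weight (1/3)·1 = 1/3 each.
The weights sum to 2/3.
So P(the prize voucher in locker 2 | the attendant opened locker 1) = (1/3) / (2/3) = 1/2.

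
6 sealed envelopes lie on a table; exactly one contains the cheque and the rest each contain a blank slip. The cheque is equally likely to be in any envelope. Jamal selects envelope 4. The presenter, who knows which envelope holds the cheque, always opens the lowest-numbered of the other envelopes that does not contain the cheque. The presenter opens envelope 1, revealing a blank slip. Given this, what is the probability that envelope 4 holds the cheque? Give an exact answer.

Apply Bayes' rule, conditioning on where the cheque actually is.
If it is in envelope 1 (prior 1/6): the presenter opened envelope 1, so this case is ruled out; weight (1/6)·0 = 0.
If it is in any of envelopes 2, 3, 4, 5, and 6 (prior 1/6 each): envelope 1 is the lowest-numbered option available, probability 1; weight (1/6)·1 = 1/6 each.
The weights sum to 5/6.
So P(the cheque in envelope 4 | the presenter opened envelope 1) = (1/6) / (5/6) = 1/5.

1/5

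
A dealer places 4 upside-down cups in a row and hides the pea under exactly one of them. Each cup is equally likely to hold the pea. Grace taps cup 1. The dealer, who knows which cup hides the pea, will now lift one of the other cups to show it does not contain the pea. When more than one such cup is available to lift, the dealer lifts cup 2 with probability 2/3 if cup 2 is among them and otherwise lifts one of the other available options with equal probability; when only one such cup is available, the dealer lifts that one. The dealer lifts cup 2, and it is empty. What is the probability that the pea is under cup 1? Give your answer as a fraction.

1/3

Condition on the true location of the pea.
If it is under any of cups 1, 3, and 4 (prior 1/4 each): cup 2 is available, opened with probability 2/3; weight (1/4)·(2/3) = 1/6 each.
If it is under cup 2 (prior 1/4): the dealer opened cup 2, so this case is ruled out; weight (1/4)·0 = 0.
The weights sum to 1/2.
So P(the pea under cup 1 | the dealer opened cup 2) = (1/6) / (1/2) = 1/3.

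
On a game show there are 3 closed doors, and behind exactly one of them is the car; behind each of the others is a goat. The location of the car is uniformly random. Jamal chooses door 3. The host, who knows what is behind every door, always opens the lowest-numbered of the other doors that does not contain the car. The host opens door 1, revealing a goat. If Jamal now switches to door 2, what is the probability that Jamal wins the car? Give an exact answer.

1/2

Condition on the true location of the car.
If it is behind door 1 (prior 1/3): the host opened door 1, so this case is ruled out; weight (1/3)·0 = 0.
If it is behind either of doors 2 and 3 (prior 1/3 each): door 1 is the lowest-numbered option available, probability 1; weight (1/3)·1 = 1/3 each.
The weights sum to 2/3.
So P(the car behind door 2 | the host opened door 1) = (1/3) / (2/3) = 1/2.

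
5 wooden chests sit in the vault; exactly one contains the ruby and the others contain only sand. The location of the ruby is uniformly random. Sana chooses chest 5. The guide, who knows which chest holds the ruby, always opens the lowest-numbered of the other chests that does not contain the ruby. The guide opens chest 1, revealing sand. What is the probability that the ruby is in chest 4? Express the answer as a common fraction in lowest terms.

Condition on the true location of the ruby.
If it is in chest 1 (prior 1/5): the guide opened chest 1, so this case is ruled out; weight (1/5)·0 = 0.
If it is in any of chests 2, 3, 4, and 5 (prior 1/5 each): chest 1 is the lowest-numbered option available, probability 1; weight (1/5)·1 = 1/5 each.
The weights sum to 4/5.
So P(the ruby in chest 4 | the guide opened chest 1) = (1/5) / (4/5) = 1/4.

1/4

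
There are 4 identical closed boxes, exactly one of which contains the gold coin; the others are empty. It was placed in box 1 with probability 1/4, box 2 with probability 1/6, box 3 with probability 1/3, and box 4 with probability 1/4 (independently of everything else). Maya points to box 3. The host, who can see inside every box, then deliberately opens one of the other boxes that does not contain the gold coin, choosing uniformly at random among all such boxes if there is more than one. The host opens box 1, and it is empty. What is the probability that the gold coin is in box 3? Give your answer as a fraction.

Consider each possible location of the gold coin in turn.
If it is in box 1 (prior 1/4): the host opened box 1, so this case is ruled out; weight (1/4)·0 = 0.
If it is in box 2 (prior 1/6): the host has 2 equally likely choices, so probability 1/2; weight (1/6)·(1/2) = 1/12.
If it is in box 3 (prior 1/3): the host has 3 equally likely choices, so probability 1/3; weight (1/3)·(1/3) = 1/9.
If it is in box 4 (prior 1/4): the host has 2 equally likely choices, so probability 1/2; weight (1/4)·(1/2) = 1/8.
The weights sum to 23/72.
So P(the gold coin in box 3 | the host opened box 1) = (1/9) / (23/72) = 8/23.

8/23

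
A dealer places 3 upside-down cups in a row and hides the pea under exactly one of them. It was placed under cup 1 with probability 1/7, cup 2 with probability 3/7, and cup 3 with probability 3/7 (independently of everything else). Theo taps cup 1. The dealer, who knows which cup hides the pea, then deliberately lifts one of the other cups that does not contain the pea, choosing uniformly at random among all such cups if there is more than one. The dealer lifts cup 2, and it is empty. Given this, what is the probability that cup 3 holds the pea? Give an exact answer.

6/7

Apply Bayes' rule, conditioning on where the pea actually is.
If it is under cup 1 (prior 1/7): the dealer has 2 equally likely choices, so probability 1/2; weight (1/7)·(1/2) = 1/14.
If it is under cup 2 (prior 3/7): the dealer opened cup 2, so this case is ruled out; weight (3/7)·0 = 0.
If it is under cup 3 (prior 3/7): the dealer has no choice, probability 1; weight (3/7)·1 = 3/7.
The weights sum to 1/2.
So P(the pea under cup 3 | the dealer opened cup 2) = (3/7) / (1/2) = 6/7.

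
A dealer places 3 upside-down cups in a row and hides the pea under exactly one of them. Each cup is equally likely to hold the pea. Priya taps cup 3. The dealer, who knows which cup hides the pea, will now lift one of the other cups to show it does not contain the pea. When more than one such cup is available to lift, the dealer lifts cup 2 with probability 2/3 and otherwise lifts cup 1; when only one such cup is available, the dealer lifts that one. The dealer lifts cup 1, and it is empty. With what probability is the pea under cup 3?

Condition on the true location of the pea.
If it is under cup 1 (prior 1/3): the dealer opened cup 1, so this case is ruled out; weight (1/3)·0 = 0.
If it is under cup 2 (prior 1/3): only cup 1 is available, probability 1; weight (1/3)·1 = 1/3.
If it is under cup 3 (prior 1/3): cup 2 is available but not opened, probability 1/3; weight (1/3)·(1/3) = 1/9.
The weights sum to 4/9.
So P(the pea under cup 3 | the dealer opened cup 1) = (1/9) / (4/9) = 1/4.

1/4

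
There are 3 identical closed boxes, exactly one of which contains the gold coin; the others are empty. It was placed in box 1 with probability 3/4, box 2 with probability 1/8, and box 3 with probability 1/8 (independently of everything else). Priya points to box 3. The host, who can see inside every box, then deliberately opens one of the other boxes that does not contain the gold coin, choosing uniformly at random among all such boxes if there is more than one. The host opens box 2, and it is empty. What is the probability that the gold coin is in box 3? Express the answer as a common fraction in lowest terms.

1/13

Condition on the true location of the gold coin.
If it is in box 1 (prior 3/4): the host has no choice, probability 1; weight (3/4)·1 = 3/4.
If it is in box 2 (prior 1/8): the host opened box 2, so this case is ruled out; weight (1/8)·0 = 0.
If it is in box 3 (prior 1/8): the host has 2 equally likely choices, so probability 1/2; weight (1/8)·(1/2) = 1/16.
The weights sum to 13/16.
So P(the gold coin in box 3 | the host opened box 2) = (1/16) / (13/16) = 1/13.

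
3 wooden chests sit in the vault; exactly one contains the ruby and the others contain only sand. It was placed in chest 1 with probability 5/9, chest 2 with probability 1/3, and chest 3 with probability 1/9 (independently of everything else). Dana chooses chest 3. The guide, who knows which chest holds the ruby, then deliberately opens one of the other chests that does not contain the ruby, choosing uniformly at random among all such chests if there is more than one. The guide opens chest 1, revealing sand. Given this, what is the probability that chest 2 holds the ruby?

Apply Bayes' rule, conditioning on where the ruby actually is.
If it is in chest 1 (prior 5/9): the guide opened chest 1, so this case is ruled out; weight (5/9)·0 = 0.
If it is in chest 2 (prior 1/3): the guide has no choice, probability 1; weight (1/3)·1 = 1/3.
If it is in chest 3 (prior 1/9): the guide has 2 equally likely choices, so probability 1/2; weight (1/9)·(1/2) = 1/18.
The weights sum to 7/18.
So P(the ruby in chest 2 | the guide opened chest 1) = (1/3) / (7/18) = 6/7.

6/7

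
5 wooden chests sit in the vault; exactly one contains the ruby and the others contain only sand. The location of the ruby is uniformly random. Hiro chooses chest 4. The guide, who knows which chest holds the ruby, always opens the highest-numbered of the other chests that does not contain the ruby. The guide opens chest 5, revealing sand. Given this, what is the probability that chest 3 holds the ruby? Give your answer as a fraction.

1/4

Apply Bayes' rule, conditioning on where the ruby actually is.
If it is in any of chests 1, 2, 3, and 4 (prior 1/5 each): chest 5 is the highest-numbered option available, probability 1; weight (1/5)·1 = 1/5 each.
If it is in chest 5 (prior 1/5): the guide opened chest 5, so this case is ruled out; weight (1/5)·0 = 0.
The weights sum to 4/5.
So P(the ruby in chest 3 | the guide opened chest 5) = (1/5) / (4/5) = 1/4.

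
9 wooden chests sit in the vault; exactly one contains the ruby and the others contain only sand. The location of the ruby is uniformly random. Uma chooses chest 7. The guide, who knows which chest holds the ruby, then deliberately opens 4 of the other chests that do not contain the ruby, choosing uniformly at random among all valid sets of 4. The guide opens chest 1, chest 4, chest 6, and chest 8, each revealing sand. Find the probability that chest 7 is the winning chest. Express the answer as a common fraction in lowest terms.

Condition on the true location of the ruby.
If it is in any of chests 1, 4, 6, and 8 (prior 1/9 each): that chest was opened and seen not to hold the prize — ruled out; weight (1/9)·0 = 0 each.
If it is in any of chests 2, 3, 5, and 9 (prior 1/9 each): the guide has 35 equally likely choices, so probability 1/35; weight (1/9)·(1/35) = 1/315 each.
If it is in chest 7 (prior 1/9): the guide has 70 equally likely choices, so probability 1/70; weight (1/9)·(1/70) = 1/630.
The weights sum to 1/70.
So P(the ruby in chest 7 | the guide opened chest 1, chest 4, chest 6, and chest 8) = (1/630) / (1/70) = 1/9.

1/9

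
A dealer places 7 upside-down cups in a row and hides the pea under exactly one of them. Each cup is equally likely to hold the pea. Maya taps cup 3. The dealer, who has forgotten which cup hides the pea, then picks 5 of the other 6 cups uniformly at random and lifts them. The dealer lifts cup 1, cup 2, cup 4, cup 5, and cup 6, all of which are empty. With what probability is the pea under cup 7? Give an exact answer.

1/2

Condition on the true location of the pea.
If it is under any of cups 1, 2, 4, 5, and 6 (prior 1/7 each): that cup was opened and seen not to hold the prize — ruled out; weight (1/7)·0 = 0 each.
If it is under either of cups 3 and 7 (prior 1/7 each): the dealer picks exactly this set with probability 1/6 regardless, and none is the prize; weight (1/7)·(1/6) = 1/42 each.
The weights sum to 1/21.
So P(the pea under cup 7 | the dealer opened cup 1, cup 2, cup 4, cup 5, and cup 6) = (1/42) / (1/21) = 1/2.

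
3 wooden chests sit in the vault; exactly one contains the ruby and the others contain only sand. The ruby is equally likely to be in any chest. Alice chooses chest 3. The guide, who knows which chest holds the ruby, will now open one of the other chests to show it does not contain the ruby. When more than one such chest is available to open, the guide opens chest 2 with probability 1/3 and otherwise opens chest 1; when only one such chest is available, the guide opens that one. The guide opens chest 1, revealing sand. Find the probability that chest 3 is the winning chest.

2/5

Apply Bayes' rule, conditioning on where the ruby actually is.
If it is in chest 1 (prior 1/3): the guide opened chest 1, so this case is ruled out; weight (1/3)·0 = 0.
If it is in chest 2 (prior 1/3): only chest 1 is available, probability 1; weight (1/3)·1 = 1/3.
If it is in chest 3 (prior 1/3): chest 2 is available but not opened, probability 2/3; weight (1/3)·(2/3) = 2/9.
The weights sum to 5/9.
So P(the ruby in chest 3 | the guide opened chest 1) = (2/9) / (5/9) = 2/5.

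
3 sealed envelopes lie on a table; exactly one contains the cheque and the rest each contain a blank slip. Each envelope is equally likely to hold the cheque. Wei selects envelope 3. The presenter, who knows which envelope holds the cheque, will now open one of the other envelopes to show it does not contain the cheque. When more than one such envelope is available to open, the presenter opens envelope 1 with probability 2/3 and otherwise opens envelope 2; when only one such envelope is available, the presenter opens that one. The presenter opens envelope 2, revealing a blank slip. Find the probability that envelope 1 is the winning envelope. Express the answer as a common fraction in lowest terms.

Condition on the true location of the cheque.
If it is in envelope 1 (prior 1/3): only envelope 2 is available, probability 1; weight (1/3)·1 = 1/3.
If it is in envelope 2 (prior 1/3): the presenter opened envelope 2, so this case is ruled out; weight (1/3)·0 = 0.
If it is in envelope 3 (prior 1/3): envelope 1 is available but not opened, probability 1/3; weight (1/3)·(1/3) = 1/9.
The weights sum to 4/9.
So P(the cheque in envelope 1 | the presenter opened envelope 2) = (1/3) / (4/9) = 3/4.

3/4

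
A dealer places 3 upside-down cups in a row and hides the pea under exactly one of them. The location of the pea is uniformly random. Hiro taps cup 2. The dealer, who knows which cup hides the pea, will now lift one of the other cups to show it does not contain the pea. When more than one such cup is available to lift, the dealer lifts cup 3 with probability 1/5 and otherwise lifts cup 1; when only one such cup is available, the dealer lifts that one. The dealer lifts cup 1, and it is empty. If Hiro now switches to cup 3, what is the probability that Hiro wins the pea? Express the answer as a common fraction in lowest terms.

5/9

Apply Bayes' rule, conditioning on where the pea actually is.
If it is under cup 1 (prior 1/3): the dealer opened cup 1, so this case is ruled out; weight (1/3)·0 = 0.
If it is under cup 2 (prior 1/3): cup 3 is available but not opened, probability 4/5; weight (1/3)·(4/5) = 4/15.
If it is under cup 3 (prior 1/3): only cup 1 is available, probability 1; weight (1/3)·1 = 1/3.
The weights sum to 3/5.
So P(the pea under cup 3 | the dealer opened cup 1) = (1/3) / (3/5) = 5/9.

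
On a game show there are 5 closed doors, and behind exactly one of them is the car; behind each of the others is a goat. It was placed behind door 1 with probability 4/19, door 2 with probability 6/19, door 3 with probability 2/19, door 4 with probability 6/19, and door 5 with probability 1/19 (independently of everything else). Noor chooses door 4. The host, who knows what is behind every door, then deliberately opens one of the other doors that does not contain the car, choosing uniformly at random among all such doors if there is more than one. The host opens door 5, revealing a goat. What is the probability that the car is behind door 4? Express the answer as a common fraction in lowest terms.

3/11

Apply Bayes' rule, conditioning on where the car actually is.
If it is behind door 1 (prior 4/19): the host has 3 equally likely choices, so probability 1/3; weight (4/19)·(1/3) = 4/57.
If it is behind door 2 (prior 6/19): the host has 3 equally likely choices, so probability 1/3; weight (6/19)·(1/3) = 2/19.
If it is behind door 3 (prior 2/19): the host has 3 equally likely choices, so probability 1/3; weight (2/19)·(1/3) = 2/57.
If it is behind door 4 (prior 6/19): the host has 4 equally likely choices, so probability 1/4; weight (6/19)·(1/4) = 3/38.
If it is behind door 5 (prior 1/19): the host opened door 5, so this case is ruled out; weight (1/19)·0 = 0.
The weights sum to 11/38.
So P(the car behind door 4 | the host opened door 5) = (3/38) / (11/38) = 3/11.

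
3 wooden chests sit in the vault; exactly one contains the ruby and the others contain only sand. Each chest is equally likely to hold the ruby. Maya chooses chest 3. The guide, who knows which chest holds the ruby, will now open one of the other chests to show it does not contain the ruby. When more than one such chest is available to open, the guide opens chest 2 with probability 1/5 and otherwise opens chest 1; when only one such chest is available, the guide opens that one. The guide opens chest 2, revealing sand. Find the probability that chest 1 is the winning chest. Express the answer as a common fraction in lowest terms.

5/6

Apply Bayes' rule, conditioning on where the ruby actually is.
If it is in chest 1 (prior 1/3): only chest 2 is available, probability 1; weight (1/3)·1 = 1/3.
If it is in chest 2 (prior 1/3): the guide opened chest 2, so this case is ruled out; weight (1/3)·0 = 0.
If it is in chest 3 (prior 1/3): chest 2 is available, opened with probability 1/5; weight (1/3)·(1/5) = 1/15.
The weights sum to 2/5.
So P(the ruby in chest 1 | the guide opened chest 2) = (1/3) / (2/5) = 5/6.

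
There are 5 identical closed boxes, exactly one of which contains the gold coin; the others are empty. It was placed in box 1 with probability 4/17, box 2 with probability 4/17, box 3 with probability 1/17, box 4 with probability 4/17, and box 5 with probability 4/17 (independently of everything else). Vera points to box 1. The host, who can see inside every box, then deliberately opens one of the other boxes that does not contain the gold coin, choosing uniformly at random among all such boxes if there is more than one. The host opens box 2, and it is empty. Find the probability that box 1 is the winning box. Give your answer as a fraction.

Condition on the true location of the gold coin.
If it is in box 1 (prior 4/17): the host has 4 equally likely choices, so probability 1/4; weight (4/17)·(1/4) = 1/17.
If it is in box 2 (prior 4/17): the host opened box 2, so this case is ruled out; weight (4/17)·0 = 0.
If it is in box 3 (prior 1/17): the host has 3 equally likely choices, so probability 1/3; weight (1/17)·(1/3) = 1/51.
If it is in either of boxes 4 and 5 (prior 4/17 each): the host has 3 equally likely choices, so probability 1/3; weight (4/17)·(1/3) = 4/51 each.
The weights sum to 4/17.
So P(the gold coin in box 1 | the host opened box 2) = (1/17) / (4/17) = 1/4.

1/4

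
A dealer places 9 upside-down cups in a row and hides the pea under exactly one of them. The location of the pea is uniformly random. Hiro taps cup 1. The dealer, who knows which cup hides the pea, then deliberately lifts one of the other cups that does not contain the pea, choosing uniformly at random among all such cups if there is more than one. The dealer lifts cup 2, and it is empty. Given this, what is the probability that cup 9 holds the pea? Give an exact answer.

Condition on the true location of the pea.
If it is under cup 1 (prior 1/9): the dealer has 8 equally likely choices, so probability 1/8; weight (1/9)·(1/8) = 1/72.
If it is under cup 2 (prior 1/9): the dealer opened cup 2, so this case is ruled out; weight (1/9)·0 = 0.
If it is under any of cups 3, 4, 5, 6, 7, 8, and 9 (prior 1/9 each): the dealer has 7 equally likely choices, so probability 1/7; weight (1/9)·(1/7) = 1/63 each.
The weights sum to 1/8.
So P(the pea under cup 9 | the dealer opened cup 2) = (1/63) / (1/8) = 8/63.

8/63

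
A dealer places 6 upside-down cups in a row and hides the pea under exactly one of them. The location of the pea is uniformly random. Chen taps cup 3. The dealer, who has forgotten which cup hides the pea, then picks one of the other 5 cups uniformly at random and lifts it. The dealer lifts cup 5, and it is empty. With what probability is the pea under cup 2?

Consider each possible location of the pea in turn.
If it is under any of cups 1, 2, 3, 4, and 6 (prior 1/6 each): the dealer picks cup 5 with probability 1/5 regardless, and it is not the prize; weight (1/6)·(1/5) = 1/30 each.
If it is under cup 5 (prior 1/6): the dealer opened cup 5, so this case is ruled out; weight (1/6)·0 = 0.
The weights sum to 1/6.
So P(the pea under cup 2 | the dealer opened cup 5) = (1/30) / (1/6) = 1/5.

1/5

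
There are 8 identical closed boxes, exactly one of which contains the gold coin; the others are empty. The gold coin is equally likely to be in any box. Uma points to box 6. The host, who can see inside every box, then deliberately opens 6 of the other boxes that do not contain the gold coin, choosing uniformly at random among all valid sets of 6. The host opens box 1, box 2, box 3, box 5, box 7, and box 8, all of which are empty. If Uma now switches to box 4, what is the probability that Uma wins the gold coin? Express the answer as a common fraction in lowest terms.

7/8

Apply Bayes' rule, conditioning on where the gold coin actually is.
If it is in any of boxes 1, 2, 3, 5, 7, and 8 (prior 1/8 each): that box was opened and seen not to hold the prize — ruled out; weight (1/8)·0 = 0 each.
If it is in box 4 (prior 1/8): the host has no choice, probability 1; weight (1/8)·1 = 1/8.
If it is in box 6 (prior 1/8): the host has 7 equally likely choices, so probability 1/7; weight (1/8)·(1/7) = 1/56.
The weights sum to 1/7.
So P(the gold coin in box 4 | the host opened box 1, box 2, box 3, box 5, box 7, and box 8) = (1/8) / (1/7) = 7/8.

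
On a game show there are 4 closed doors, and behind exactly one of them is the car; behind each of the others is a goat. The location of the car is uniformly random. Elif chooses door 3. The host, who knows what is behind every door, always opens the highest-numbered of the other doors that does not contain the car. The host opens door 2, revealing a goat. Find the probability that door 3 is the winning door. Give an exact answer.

Condition on the true location of the car.
If it is behind either of doors 1 and 3 (prior 1/4 each): the host would have opened door 4 instead, probability 0; weight (1/4)·0 = 0 each.
If it is behind door 2 (prior 1/4): the host opened door 2, so this case is ruled out; weight (1/4)·0 = 0.
If it is behind door 4 (prior 1/4): door 2 is the highest-numbered option available, probability 1; weight (1/4)·1 = 1/4.
The weights sum to 1/4.
So P(the car behind door 3 | the host opened door 2) = 0 / (1/4) = 0.

0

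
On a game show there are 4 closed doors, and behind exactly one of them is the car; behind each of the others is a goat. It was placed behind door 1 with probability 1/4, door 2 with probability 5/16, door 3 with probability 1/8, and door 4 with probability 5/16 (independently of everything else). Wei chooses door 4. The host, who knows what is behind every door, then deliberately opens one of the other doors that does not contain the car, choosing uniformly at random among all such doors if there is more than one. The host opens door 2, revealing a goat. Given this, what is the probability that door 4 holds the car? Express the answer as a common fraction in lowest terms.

5/14

Condition on the true location of the car.
If it is behind door 1 (prior 1/4): the host has 2 equally likely choices, so probability 1/2; weight (1/4)·(1/2) = 1/8.
If it is behind door 2 (prior 5/16): the host opened door 2, so this case is ruled out; weight (5/16)·0 = 0.
If it is behind door 3 (prior 1/8): the host has 2 equally likely choices, so probability 1/2; weight (1/8)·(1/2) = 1/16.
If it is behind door 4 (prior 5/16): the host has 3 equally likely choices, so probability 1/3; weight (5/16)·(1/3) = 5/48.
The weights sum to 7/24.
So P(the car behind door 4 | the host opened door 2) = (5/48) / (7/24) = 5/14.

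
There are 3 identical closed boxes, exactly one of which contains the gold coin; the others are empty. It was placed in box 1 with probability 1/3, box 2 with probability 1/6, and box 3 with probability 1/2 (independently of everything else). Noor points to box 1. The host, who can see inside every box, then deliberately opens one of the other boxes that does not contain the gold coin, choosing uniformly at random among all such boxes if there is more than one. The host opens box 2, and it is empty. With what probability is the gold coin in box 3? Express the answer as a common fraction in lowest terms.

3/4

Consider each possible location of the gold coin in turn.
If it is in box 1 (prior 1/3): the host has 2 equally likely choices, so probability 1/2; weight (1/3)·(1/2) = 1/6.
If it is in box 2 (prior 1/6): the host opened box 2, so this case is ruled out; weight (1/6)·0 = 0.
If it is in box 3 (prior 1/2): the host has no choice, probability 1; weight (1/2)·1 = 1/2.
The weights sum to 2/3.
So P(the gold coin in box 3 | the host opened box 2) = (1/2) / (2/3) = 3/4.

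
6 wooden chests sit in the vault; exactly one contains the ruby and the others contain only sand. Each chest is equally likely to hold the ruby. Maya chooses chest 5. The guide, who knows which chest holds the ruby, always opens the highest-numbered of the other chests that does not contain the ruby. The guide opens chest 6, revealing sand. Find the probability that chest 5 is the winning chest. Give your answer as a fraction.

Consider each possible location of the ruby in turn.
If it is in any of chests 1, 2, 3, 4, and 5 (prior 1/6 each): chest 6 is the highest-numbered option available, probability 1; weight (1/6)·1 = 1/6 each.
If it is in chest 6 (prior 1/6): the guide opened chest 6, so this case is ruled out; weight (1/6)·0 = 0.
The weights sum to 5/6.
So P(the ruby in chest 5 | the guide opened chest 6) = (1/6) / (5/6) = 1/5.

1/5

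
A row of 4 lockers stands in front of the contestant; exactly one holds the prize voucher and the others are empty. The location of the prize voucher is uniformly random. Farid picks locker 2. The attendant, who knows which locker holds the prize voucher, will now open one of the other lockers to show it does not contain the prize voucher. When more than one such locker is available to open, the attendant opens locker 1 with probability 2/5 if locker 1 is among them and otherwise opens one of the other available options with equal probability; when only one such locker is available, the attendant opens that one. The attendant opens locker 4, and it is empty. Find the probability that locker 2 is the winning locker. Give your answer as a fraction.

3/14

Condition on the true location of the prize voucher.
If it is in locker 1 (prior 1/4): locker 1 holds the prize so is unavailable; the attendant chooses uniformly among the 2 others, probability 1/2; weight (1/4)·(1/2) = 1/8.
If it is in locker 2 (prior 1/4): locker 1 is available but not opened; locker 4 gets probability (1 − 2/5)/2 = 3/10; weight (1/4)·(3/10) = 3/40.
If it is in locker 3 (prior 1/4): locker 1 is available but not opened, probability 3/5; weight (1/4)·(3/5) = 3/20.
If it is in locker 4 (prior 1/4): the attendant opened locker 4, so this case is ruled out; weight (1/4)·0 = 0.
The weights sum to 7/20.
So P(the prize voucher in locker 2 | the attendant opened locker 4) = (3/40) / (7/20) = 3/14.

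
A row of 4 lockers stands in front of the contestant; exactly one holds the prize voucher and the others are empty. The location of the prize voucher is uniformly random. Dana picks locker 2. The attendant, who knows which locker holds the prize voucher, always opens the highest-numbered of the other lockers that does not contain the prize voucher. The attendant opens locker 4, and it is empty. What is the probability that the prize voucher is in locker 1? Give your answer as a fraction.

1/3

Consider each possible location of the prize voucher in turn.
If it is in any of lockers 1, 2, and 3 (prior 1/4 each): locker 4 is the highest-numbered option available, probability 1; weight (1/4)·1 = 1/4 each.
If it is in locker 4 (prior 1/4): the attendant opened locker 4, so this case is ruled out; weight (1/4)·0 = 0.
The weights sum to 3/4.
So P(the prize voucher in locker 1 | the attendant opened locker 4) = (1/4) / (3/4) = 1/3.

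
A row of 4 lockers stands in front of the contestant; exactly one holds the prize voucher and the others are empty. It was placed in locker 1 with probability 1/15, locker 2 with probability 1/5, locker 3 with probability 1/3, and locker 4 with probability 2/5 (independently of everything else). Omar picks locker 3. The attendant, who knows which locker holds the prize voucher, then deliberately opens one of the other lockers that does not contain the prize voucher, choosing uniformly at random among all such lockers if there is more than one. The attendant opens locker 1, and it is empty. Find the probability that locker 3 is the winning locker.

10/37

Consider each possible location of the prize voucher in turn.
If it is in locker 1 (prior 1/15): the attendant opened locker 1, so this case is ruled out; weight (1/15)·0 = 0.
If it is in locker 2 (prior 1/5): the attendant has 2 equally likely choices, so probability 1/2; weight (1/5)·(1/2) = 1/10.
If it is in locker 3 (prior 1/3): the attendant has 3 equally likely choices, so probability 1/3; weight (1/3)·(1/3) = 1/9.
If it is in locker 4 (prior 2/5): the attendant has 2 equally likely choices, so probability 1/2; weight (2/5)·(1/2) = 1/5.
The weights sum to 37/90.
So P(the prize voucher in locker 3 | the attendant opened locker 1) = (1/9) / (37/90) = 10/37.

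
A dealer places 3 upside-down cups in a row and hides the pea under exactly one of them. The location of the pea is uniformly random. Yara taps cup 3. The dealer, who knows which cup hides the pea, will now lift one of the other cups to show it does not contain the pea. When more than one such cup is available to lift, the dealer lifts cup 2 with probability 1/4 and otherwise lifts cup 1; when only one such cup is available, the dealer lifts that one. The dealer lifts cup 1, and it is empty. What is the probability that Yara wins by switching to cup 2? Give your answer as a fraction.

4/7

Apply Bayes' rule, conditioning on where the pea actually is.
If it is under cup 1 (prior 1/3): the dealer opened cup 1, so this case is ruled out; weight (1/3)·0 = 0.
If it is under cup 2 (prior 1/3): only cup 1 is available, probability 1; weight (1/3)·1 = 1/3.
If it is under cup 3 (prior 1/3): cup 2 is available but not opened, probability 3/4; weight (1/3)·(3/4) = 1/4.
The weights sum to 7/12.
So P(the pea under cup 2 | the dealer opened cup 1) = (1/3) / (7/12) = 4/7.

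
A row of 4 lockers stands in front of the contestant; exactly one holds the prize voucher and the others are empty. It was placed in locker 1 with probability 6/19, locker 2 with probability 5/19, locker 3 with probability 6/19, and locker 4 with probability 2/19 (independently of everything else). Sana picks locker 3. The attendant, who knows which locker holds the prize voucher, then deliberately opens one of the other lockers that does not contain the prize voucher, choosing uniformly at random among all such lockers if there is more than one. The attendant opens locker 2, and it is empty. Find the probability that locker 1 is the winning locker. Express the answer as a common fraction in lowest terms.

Consider each possible location of the prize voucher in turn.
If it is in locker 1 (prior 6/19): the attendant has 2 equally likely choices, so probability 1/2; weight (6/19)·(1/2) = 3/19.
If it is in locker 2 (prior 5/19): the attendant opened locker 2, so this case is ruled out; weight (5/19)·0 = 0.
If it is in locker 3 (prior 6/19): the attendant has 3 equally likely choices, so probability 1/3; weight (6/19)·(1/3) = 2/19.
If it is in locker 4 (prior 2/19): the attendant has 2 equally likely choices, so probability 1/2; weight (2/19)·(1/2) = 1/19.
The weights sum to 6/19.
So P(the prize voucher in locker 1 | the attendant opened locker 2) = (3/19) / (6/19) = 1/2.

1/2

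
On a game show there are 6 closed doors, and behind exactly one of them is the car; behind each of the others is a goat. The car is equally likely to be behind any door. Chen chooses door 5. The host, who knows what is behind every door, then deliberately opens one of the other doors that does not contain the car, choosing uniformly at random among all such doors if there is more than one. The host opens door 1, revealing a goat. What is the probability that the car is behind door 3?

5/24

Apply Bayes' rule, conditioning on where the car actually is.
If it is behind door 1 (prior 1/6): the host opened door 1, so this case is ruled out; weight (1/6)·0 = 0.
If it is behind any of doors 2, 3, 4, and 6 (prior 1/6 each): the host has 4 equally likely choices, so probability 1/4; weight (1/6)·(1/4) = 1/24 each.
If it is behind door 5 (prior 1/6): the host has 5 equally likely choices, so probability 1/5; weight (1/6)·(1/5) = 1/30.
The weights sum to 1/5.
So P(the car behind door 3 | the host opened door 1) = (1/24) / (1/5) = 5/24.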